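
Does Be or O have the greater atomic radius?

Be is in period 2, group 2; O is in period 2, group 16.
Across a period the added protons contract the valence shell; down a group each new principal shell makes the atom larger.
All lie in period 2, so atomic radius increases right to left.
So Be has the greater atomic radius (Be > O).

Be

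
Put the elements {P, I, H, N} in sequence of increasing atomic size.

H is in period 1, group 1; N is in period 2, group 15; P is in period 3, group 15; I is in period 5, group 17.
Atomic radius shrinks across a period as nuclear charge pulls the same shell inward, and grows down a group as new shells are added.
Neither a single period nor a single group — weigh both effects.
N > H: period and group pull opposite ways; the down-group shift dominates (71 vs 32 pm).
P > N: P sits below N in group 15, so the down-group effect alone puts P larger.
I > P: the two effects oppose for this pair; the down-group effect wins (133 vs 111 pm).
For reference (pm): H 32, N 71, P 111, I 133.
So from smallest to largest: H < N < P < I.

H, N, P, I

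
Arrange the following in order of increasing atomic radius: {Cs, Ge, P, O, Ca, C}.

O < C < P < Ge < Ca < Cs

Across a period the added protons contract the valence shell; down a group each new principal shell makes the atom larger.
These span different periods and groups, so the two trends combine.
C > O: both are in period 2; the period trend gives C the larger value.
P > C: period and group pull opposite ways; the down-group shift dominates (111 vs 75 pm).
Ge > P: relative to P, both the across-period and down-group shifts push Ge's atomic radius up.
Ca > Ge: both are in period 4; the period trend gives Ca the larger value.
Cs > Ca: both effects reinforce here, so Cs is clearly the larger of the two.
For reference (pm): C 75, O 63, P 111, Ca 171, Ge 121, Cs 232.
So from smallest to largest: O < C < P < Ge < Ca < Cs.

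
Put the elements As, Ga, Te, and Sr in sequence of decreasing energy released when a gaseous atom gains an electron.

Te, As, Ga, Sr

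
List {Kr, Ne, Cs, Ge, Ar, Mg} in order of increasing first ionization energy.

Ne is in period 2, group 18; Mg is in period 3, group 2; Ar is in period 3, group 18; Ge is in period 4, group 14; Kr is in period 4, group 18; Cs is in period 6, group 1.
Removing the outermost electron gets harder across a period and easier down a group.
Here both period and group differ, so the two effects have to be weighed against each other.
Mg > Cs: both effects reinforce here, so Mg is clearly the higher of the two.
Ge > Mg: period and group pull opposite ways; the across-period shift dominates (762 vs 738 kJ/mol).
Kr > Ge: both are in period 4; the period trend gives Kr the larger value.
Ar > Kr: Ar sits above Kr in group 18, so the down-group effect alone puts Ar higher.
Ne > Ar: Ne sits above Ar in group 18, so the down-group effect alone puts Ne higher.
Tabulated first ionization energy (kJ/mol): Ne 2081, Mg 738, Ar 1521, Ge 762, Kr 1351, Cs 376.
So from lowest to highest: Cs < Mg < Ge < Kr < Ar < Ne.

Cs < Mg < Ge < Kr < Ar < Ne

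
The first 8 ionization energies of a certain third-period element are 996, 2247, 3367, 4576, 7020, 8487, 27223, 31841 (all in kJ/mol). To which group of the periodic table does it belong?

Group 16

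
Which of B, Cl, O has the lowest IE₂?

The second ionization energy removes an electron from the +1 ion. For each element: B⁺ still has 2 valence electrons; Cl⁺ still has 6 valence electrons; O⁺ still has 5 valence electrons.
All are still removing valence electrons, so compare the +1 ions as you would atoms: IE_2 generally rises across a period (higher Z_eff) and falls down a group (larger shell), subject to the usual subshell exceptions.
Valence configurations: B⁺ [He]2s², Cl⁺ [Ne]3s²3p⁴, O⁺ [He]2s²2p³.
The numbers (kJ/mol): B 2427, Cl 2298, O 3388.
Overall IE_2 order: Cl < B < O.

Cl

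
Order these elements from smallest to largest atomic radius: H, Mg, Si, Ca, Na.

Across a period the added protons contract the valence shell; down a group each new principal shell makes the atom larger.
Neither a single period nor a single group — weigh both effects.
Si > H: period and group pull opposite ways; the down-group shift dominates (116 vs 32 pm).
Mg > Si: both are in period 3; the period trend gives Mg the larger value.
Na > Mg: both are in period 3; the period trend gives Na the larger value.
Ca > Na: the two effects oppose for this pair; the down-group effect wins (171 vs 155 pm).
For reference (pm): H 32, Na 155, Mg 139, Si 116, Ca 171.
So from smallest to largest: H < Si < Mg < Na < Ca.

H, Si, Mg, Na, Ca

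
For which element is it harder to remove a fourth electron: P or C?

C

Consider each +3 ion: P³⁺ still has 2 valence electrons; C³⁺ still has 1 valence electron.
All are still removing valence electrons, so compare the +3 ions as you would atoms: IE_4 generally rises across a period (higher Z_eff) and falls down a group (larger shell), subject to the usual subshell exceptions.
Valence configurations: P³⁺ [Ne]3s², C³⁺ [He]2s¹.
Tabulated IE_4 (kJ/mol): P 4964, C 6223.
So the fourth ionization energies run P < C.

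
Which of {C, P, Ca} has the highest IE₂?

The second ionization energy removes an electron from the +1 ion. For each element: C⁺ still has 3 valence electrons; P⁺ still has 4 valence electrons; Ca⁺ still has 1 valence electron.
All are still removing valence electrons, so compare the +1 ions as you would atoms: IE_2 generally rises across a period (higher Z_eff) and falls down a group (larger shell), subject to the usual subshell exceptions.
Valence configurations: C⁺ [He]2s²2p¹, P⁺ [Ne]3s²3p², Ca⁺ [Ar]4s¹.
The numbers (kJ/mol): C 2353, P 1907, Ca 1145.
Overall IE_2 order: Ca < P < C.

C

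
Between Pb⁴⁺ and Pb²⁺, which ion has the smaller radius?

Pb⁴⁺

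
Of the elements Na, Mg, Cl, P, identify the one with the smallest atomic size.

Cl

Na is in period 3, group 1; Mg is in period 3, group 2; P is in period 3, group 15; Cl is in period 3, group 17.
Atomic radius shrinks across a period as nuclear charge pulls the same shell inward, and grows down a group as new shells are added.
All lie in period 3, so atomic radius increases right to left.
The smallest atomic size among these belongs to Cl.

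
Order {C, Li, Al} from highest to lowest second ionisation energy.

The second ionization energy removes an electron from the +1 ion. For each element: C⁺ still has 3 valence electrons; Li⁺ is the bare [He] core; Al⁺ still has 2 valence electrons.
Core electrons are held far more tightly than valence electrons, so Li tops the IE_2 order.
Valence configurations: C⁺ [He]2s²2p¹, Al⁺ [Ne]3s².
The numbers (kJ/mol): C 2353, Li 7298, Al 1817.
So the second ionization energies run Al < C < Li.

Li > C > Al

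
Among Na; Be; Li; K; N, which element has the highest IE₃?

Consider each +2 ion: Na²⁺ is already 1 electron into the core; Be²⁺ is the bare [He] core; Li²⁺ is already 1 electron into the core; K²⁺ is already 1 electron into the core; N²⁺ still has 3 valence electrons.
Usually core removal costs more than valence removal, but here the competition is close: a tightly held n=2 valence electron can cost more to remove than an n=3 core electron, so the actual values have to decide it.
Tabulated IE_3 (kJ/mol): Na 6910, Be 14849, Li 11815, K 4420, N 4578.
Hence IE_3: K < N < Na < Li < Be.

Be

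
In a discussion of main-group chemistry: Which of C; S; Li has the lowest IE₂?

S

IE_2 is the cost of taking one more electron from the +1 cation: C⁺ still has 3 valence electrons; S⁺ still has 5 valence electrons; Li⁺ is the bare [He] core.
Core electrons are held far more tightly than valence electrons, so Li tops the IE_2 order.
Valence configurations: C⁺ [He]2s²2p¹, S⁺ [Ne]3s²3p³.
The numbers (kJ/mol): C 2353, S 2252, Li 7298.
So the second ionization energies run S < C < Li.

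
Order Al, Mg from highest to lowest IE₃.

Mg > Al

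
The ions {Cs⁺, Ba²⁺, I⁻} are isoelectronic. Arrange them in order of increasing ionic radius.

Ba²⁺, Cs⁺, I⁻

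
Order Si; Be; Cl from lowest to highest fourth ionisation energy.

Consider each +3 ion: Si³⁺ still has 1 valence electron; Be³⁺ is already 1 electron into the core; Cl³⁺ still has 4 valence electrons.
Pulling an electron out of a noble-gas core costs far more than removing a remaining valence electron, so Be sits at the high end of IE_4.
Valence configurations: Si³⁺ [Ne]3s¹, Cl³⁺ [Ne]3s²3p².
Tabulated IE_4 (kJ/mol): Si 4356, Be 21007, Cl 5159.
Overall IE_4 order: Si < Cl < Be.

Si < Cl < Be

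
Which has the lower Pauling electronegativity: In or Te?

In

In is in period 5, group 13; Te is in period 5, group 16.
Electronegativity increases across a period and decreases down a group, tracking effective nuclear charge and atomic size.
All lie in period 5, so electronegativity increases left to right.
So In has the lower Pauling electronegativity (In < Te).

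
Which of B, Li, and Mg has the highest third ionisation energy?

Li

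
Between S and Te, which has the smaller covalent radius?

Atomic radius shrinks across a period as nuclear charge pulls the same shell inward, and grows down a group as new shells are added.
All are in group 16, so atomic radius increases down the group.
So S has the smaller covalent radius (S < Te).

S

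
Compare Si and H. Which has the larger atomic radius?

Moving right in a period, electrons are added to the same shell under a stronger nuclear pull, so atoms get smaller; moving down, a new shell is opened and atoms get larger.
Neither a single period nor a single group — weigh both effects.
Si > H: the two effects oppose for this pair; the down-group effect wins (116 vs 32 pm).
Tabulated atomic radius (pm): H 32, Si 116.
So Si has the larger atomic radius (Si > H).

Si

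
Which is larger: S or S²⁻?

S²⁻

Forming S²⁻ adds 2 electrons to S. More electron–electron repulsion in the same shell, with unchanged nuclear charge, lets the cloud expand.
An anion is larger than its parent atom: S²⁻ > S.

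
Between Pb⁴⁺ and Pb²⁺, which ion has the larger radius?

Pb²⁺

Both ions have Z = 82 protons, but Pb⁴⁺ has lost more electrons, so its remaining electrons feel a larger effective nuclear charge per electron and are pulled in more tightly.
Higher positive charge → smaller ion, so Pb²⁺ > Pb⁴⁺.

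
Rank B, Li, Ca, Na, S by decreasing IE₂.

Consider each +1 ion: B⁺ still has 2 valence electrons; Li⁺ is the bare [He] core; Ca⁺ still has 1 valence electron; Na⁺ is the bare [Ne] core; S⁺ still has 5 valence electrons.
Pulling an electron out of a noble-gas core costs far more than removing a remaining valence electron, so Na and Li sit at the high end of IE_2.
Valence configurations: B⁺ [He]2s², Ca⁺ [Ar]4s¹, S⁺ [Ne]3s²3p³.
The numbers (kJ/mol): B 2427, Li 7298, Ca 1145, Na 4562, S 2252.
So the second ionization energies run Ca < S < B < Na < Li.

Li > Na > B > S > Ca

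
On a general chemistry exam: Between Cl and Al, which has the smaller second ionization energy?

IE_2 is the cost of taking one more electron from the +1 cation: Cl⁺ still has 6 valence electrons; Al⁺ still has 2 valence electrons.
All are still removing valence electrons, so compare the +1 ions as you would atoms: IE_2 generally rises across a period (higher Z_eff) and falls down a group (larger shell), subject to the usual subshell exceptions.
Valence configurations: Cl⁺ [Ne]3s²3p⁴, Al⁺ [Ne]3s².
Approximate IE_2 values (kJ/mol): Cl 2298, Al 1817.
Putting it together, IE_2: Al < Cl.

Al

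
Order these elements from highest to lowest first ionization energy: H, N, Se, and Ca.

N, H, Se, Ca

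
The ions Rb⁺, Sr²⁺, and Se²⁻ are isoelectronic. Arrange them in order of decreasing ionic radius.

Se²⁻ > Rb⁺ > Sr²⁺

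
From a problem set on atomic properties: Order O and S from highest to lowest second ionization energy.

O > S

After 1 electron has been removed, what remains? O⁺ still has 5 valence electrons; S⁺ still has 5 valence electrons.
All are still removing valence electrons, so compare the +1 ions as you would atoms: IE_2 generally rises across a period (higher Z_eff) and falls down a group (larger shell), subject to the usual subshell exceptions.
Valence configurations: O⁺ [He]2s²2p³, S⁺ [Ne]3s²3p³.
Approximate IE_2 values (kJ/mol): O 3388, S 2252.
Putting it together, IE_2: S < O.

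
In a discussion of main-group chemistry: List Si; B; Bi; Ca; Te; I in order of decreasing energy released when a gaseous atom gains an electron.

I > Te > Si > Bi > B > Ca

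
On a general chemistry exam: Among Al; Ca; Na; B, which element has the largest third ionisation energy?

After 2 electrons have been removed, what remains? Al²⁺ still has 1 valence electron; Ca²⁺ is the bare [Ar] core; Na²⁺ is already 1 electron into the core; B²⁺ still has 1 valence electron.
Pulling an electron out of a noble-gas core costs far more than removing a remaining valence electron, so Ca and Na sit at the high end of IE_3.
Valence configurations: Al²⁺ [Ne]3s¹, B²⁺ [He]2s¹.
Approximate IE_3 values (kJ/mol): Al 2745, Ca 4912, Na 6910, B 3660.
Putting it together, IE_3: Al < B < Ca < Na.

Na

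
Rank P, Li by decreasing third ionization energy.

Consider each +2 ion: P²⁺ still has 3 valence electrons; Li²⁺ is already 1 electron into the core.
Core electrons are held far more tightly than valence electrons, so Li tops the IE_3 order.
Tabulated IE_3 (kJ/mol): P 2914, Li 11815.
So the third ionization energies run P < Li.

Li > P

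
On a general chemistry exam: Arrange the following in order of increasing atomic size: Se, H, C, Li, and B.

H, C, B, Se, Li

H is in period 1, group 1; Li is in period 2, group 1; B is in period 2, group 13; C is in period 2, group 14; Se is in period 4, group 16.
Radius decreases left→right (rising Z_eff, same n) and increases top→bottom (higher n).
Here both period and group differ, so the two effects have to be weighed against each other.
C > H: the two effects oppose for this pair; the down-group effect wins (75 vs 32 pm).
B > C: both are in period 2; the period trend gives B the larger value.
Se > B: period and group pull opposite ways; the down-group shift dominates (116 vs 85 pm).
Li > Se: period and group pull opposite ways; the across-period shift dominates (133 vs 116 pm).
For reference (pm): H 32, Li 133, B 85, C 75, Se 116.
So from smallest to largest: H < C < B < Se < Li.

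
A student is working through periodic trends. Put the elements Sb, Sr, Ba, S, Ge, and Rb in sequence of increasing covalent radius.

Atomic radius shrinks across a period as nuclear charge pulls the same shell inward, and grows down a group as new shells are added.
Neither a single period nor a single group — weigh both effects.
Ge > S: both effects reinforce here, so Ge is clearly the larger of the two.
Sb > Ge: the two effects oppose for this pair; the down-group effect wins (140 vs 121 pm).
Sr > Sb: both are in period 5; the period trend gives Sr the larger value.
Ba > Sr: Ba sits below Sr in group 2, so the down-group effect alone puts Ba larger.
Rb > Ba: the two effects oppose for this pair; the across-period effect wins (210 vs 196 pm).
Approximate values (pm): S 103, Ge 121, Rb 210, Sr 185, Sb 140, Ba 196.
So from smallest to largest: S < Ge < Sb < Sr < Ba < Rb.

S < Ge < Sb < Sr < Ba < Rb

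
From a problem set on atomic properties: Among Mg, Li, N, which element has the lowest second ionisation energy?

Mg

Consider each +1 ion: Mg⁺ still has 1 valence electron; Li⁺ is the bare [He] core; N⁺ still has 4 valence electrons.
Breaking into a closed-shell core is much more expensive than removing a leftover valence electron — Li has the largest IE_2 here.
Valence configurations: Mg⁺ [Ne]3s¹, N⁺ [He]2s²2p².
Approximate IE_2 values (kJ/mol): Mg 1451, Li 7298, N 2856.
Hence IE_2: Mg < N < Li.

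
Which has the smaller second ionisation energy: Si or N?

Si

After 1 electron has been removed, what remains? Si⁺ still has 3 valence electrons; N⁺ still has 4 valence electrons.
All are still removing valence electrons, so compare the +1 ions as you would atoms: IE_2 generally rises across a period (higher Z_eff) and falls down a group (larger shell), subject to the usual subshell exceptions.
Valence configurations: Si⁺ [Ne]3s²3p¹, N⁺ [He]2s²2p².
Tabulated IE_2 (kJ/mol): Si 1577, N 2856.
So the second ionization energies run Si < N.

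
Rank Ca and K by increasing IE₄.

The fourth ionization energy removes an electron from the +3 ion. For each element: Ca³⁺ is already 1 electron into the core; K³⁺ is already 2 electrons into the core.
All of these are removing an electron from a noble-gas core or deeper; the smaller core (lower principal quantum number) is held far more tightly, and within a period the higher nuclear charge binds the same core more tightly.
Approximate IE_4 values (kJ/mol): Ca 6491, K 5877.
Overall IE_4 order: K < Ca.

K, Ca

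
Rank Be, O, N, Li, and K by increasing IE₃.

IE_3 is the cost of taking one more electron from the +2 cation: Be²⁺ is the bare [He] core; O²⁺ still has 4 valence electrons; N²⁺ still has 3 valence electrons; Li²⁺ is already 1 electron into the core; K²⁺ is already 1 electron into the core.
Usually core removal costs more than valence removal, but here the competition is close: a tightly held n=2 valence electron can cost more to remove than an n=3 core electron, so the actual values have to decide it.
Valence configurations: O²⁺ [He]2s²2p², N²⁺ [He]2s²2p¹.
The numbers (kJ/mol): Be 14849, O 5300, N 4578, Li 11815, K 4420.
Hence IE_3: K < N < O < Li < Be.

K < N < O < Li < Be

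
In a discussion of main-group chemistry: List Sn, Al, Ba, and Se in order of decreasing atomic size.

Ba > Sn > Al > Se

Al is in period 3, group 13; Se is in period 4, group 16; Sn is in period 5, group 14; Ba is in period 6, group 2.
Radius decreases left→right (rising Z_eff, same n) and increases top→bottom (higher n).
Neither a single period nor a single group — weigh both effects.
Al > Se: the two effects oppose for this pair; the across-period effect wins (126 vs 116 pm).
Sn > Al: the two effects oppose for this pair; the down-group effect wins (140 vs 126 pm).
Ba > Sn: both effects reinforce here, so Ba is clearly the larger of the two.
Tabulated atomic radius (pm): Al 126, Se 116, Sn 140, Ba 196.
So from largest to smallest: Ba > Sn > Al > Se.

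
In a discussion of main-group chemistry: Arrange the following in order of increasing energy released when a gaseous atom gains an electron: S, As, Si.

As, Si, S

Electron affinity generally becomes more exothermic across a period toward the halogens and less exothermic down a group.
Neither a single period nor a single group — weigh both effects.
Si > As: period and group pull opposite ways; the down-group shift dominates (134 vs 78 kJ/mol).
S > Si: S lies to the right of Si in period 3, so the across-period effect alone puts S higher.
Approximate values (kJ/mol): Si 134, S 200, As 78.
So from lowest to highest: As < Si < S.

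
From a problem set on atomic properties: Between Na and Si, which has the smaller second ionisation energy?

Si

After 1 electron has been removed, what remains? Na⁺ is the bare [Ne] core; Si⁺ still has 3 valence electrons.
Breaking into a closed-shell core is much more expensive than removing a leftover valence electron — Na has the largest IE_2 here.
Tabulated IE_2 (kJ/mol): Na 4562, Si 1577.
Putting it together, IE_2: Si < Na.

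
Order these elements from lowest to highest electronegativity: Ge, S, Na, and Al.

Na < Al < Ge < S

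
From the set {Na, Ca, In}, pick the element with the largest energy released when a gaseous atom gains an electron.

Na is in period 3, group 1; Ca is in period 4, group 2; In is in period 5, group 13.
Adding an electron releases more energy for atoms nearer the top right (short of the noble gases).
A diagonal step moves right (one effect) and down (the opposite effect) at once.
In > Ca: the two effects oppose for this pair; the across-period effect wins (29 vs 2 kJ/mol).
Na > In: the two effects oppose for this pair; the down-group effect wins (53 vs 29 kJ/mol).
Tabulated electron affinity (kJ/mol): Na 53, Ca 2, In 29.
The largest energy released when a gaseous atom gains an electron among these belongs to Na.

Na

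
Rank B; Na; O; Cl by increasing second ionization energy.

IE_2 is the cost of taking one more electron from the +1 cation: B⁺ still has 2 valence electrons; Na⁺ is the bare [Ne] core; O⁺ still has 5 valence electrons; Cl⁺ still has 6 valence electrons.
Breaking into a closed-shell core is much more expensive than removing a leftover valence electron — Na has the largest IE_2 here.
Valence configurations: B⁺ [He]2s², O⁺ [He]2s²2p³, Cl⁺ [Ne]3s²3p⁴.
The numbers (kJ/mol): B 2427, Na 4562, O 3388, Cl 2298.
Hence IE_2: Cl < B < O < Na.

Cl < B < O < Na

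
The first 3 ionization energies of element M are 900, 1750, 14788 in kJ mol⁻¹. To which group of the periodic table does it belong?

Group 2

Look for the largest jump between consecutive ionization energies: IE3/IE2 ≈ 8.5, far larger than any earlier ratio.
That jump marks the point where a core electron is being removed. So the atom has 2 valence electrons.
A main-group element with 2 valence electrons is in group 2.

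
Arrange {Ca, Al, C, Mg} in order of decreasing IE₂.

C, Al, Mg, Ca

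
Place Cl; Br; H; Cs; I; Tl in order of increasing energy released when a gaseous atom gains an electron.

Tl, Cs, H, I, Br, Cl

H is in period 1, group 1; Cl is in period 3, group 17; Br is in period 4, group 17; I is in period 5, group 17; Cs is in period 6, group 1; Tl is in period 6, group 13.
Atoms with high Z_eff and room in the valence shell (especially the halogens) have the most exothermic electron affinities.
Neither a single period nor a single group — weigh both effects.
Cs > Tl: this pair runs against the simple trend — see the exception note.
H > Cs: H sits above Cs in group 1, so the down-group effect alone puts H higher.
I > H: period and group pull opposite ways; the across-period shift dominates (295 vs 73 kJ/mol).
Br > I: they share group 17; the group trend gives Br the larger value.
Cl > Br: they share group 17; the group trend gives Cl the larger value.
Note the exception: Cs has a higher electron affinity than Tl, contrary to the simple trend — Tl's ns²np¹ configuration gives only a small electron affinity — the sparsely filled np subshell binds an added electron weakly.
Approximate values (kJ/mol): H 73, Cl 349, Br 325, I 295, Cs 46, Tl 19.
So from lowest to highest: Tl < Cs < H < I < Br < Cl.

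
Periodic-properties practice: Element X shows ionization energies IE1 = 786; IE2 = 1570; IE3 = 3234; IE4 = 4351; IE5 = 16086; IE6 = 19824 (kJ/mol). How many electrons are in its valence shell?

Look for the largest jump between consecutive ionization energies: IE5/IE4 ≈ 3.7, far larger than any earlier ratio.
That jump marks the point where a core electron is being removed. So the atom has 4 valence electrons.

4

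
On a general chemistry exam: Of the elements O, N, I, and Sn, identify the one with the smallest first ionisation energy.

N is in period 2, group 15; O is in period 2, group 16; Sn is in period 5, group 14; I is in period 5, group 17.
First ionization energy rises across a period (greater Z_eff holds electrons more tightly) and falls down a group (valence electrons are farther from the nucleus).
Here both period and group differ, so the two effects have to be weighed against each other.
I > Sn: both are in period 5; the period trend gives I the larger value.
O > I: the two effects oppose for this pair; the down-group effect wins (1314 vs 1008 kJ/mol).
N > O: this pair runs against the simple trend — see the exception note.
Note the exception: N has a higher first ionization energy than O, contrary to the simple trend — pairing an electron in O's 2p⁴ costs repulsion energy, so O ionizes more easily than half-filled N (2p³).
For reference (kJ/mol): N 1402, O 1314, Sn 709, I 1008.
The smallest first ionisation energy among these belongs to Sn.

Sn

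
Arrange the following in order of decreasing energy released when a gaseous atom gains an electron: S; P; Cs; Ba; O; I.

I > S > O > P > Cs > Ba

Electron affinity generally becomes more exothermic across a period toward the halogens and less exothermic down a group.
Here both period and group differ, so the two effects have to be weighed against each other.
Cs > Ba: this pair runs against the simple trend — see the exception note.
P > Cs: relative to Cs, both the across-period and down-group shifts push P's electron affinity up.
O > P: both effects reinforce here, so O is clearly the higher of the two.
S > O: this pair runs against the simple trend — see the exception note.
I > S: the two effects oppose for this pair; the across-period effect wins (295 vs 200 kJ/mol).
Note the exception: Cs has a higher electron affinity than Ba, contrary to the simple trend — adding an electron to Ba (ns²) has to open a new, higher-energy np subshell, which is unfavourable.
Note the exception: S has a higher electron affinity than O, contrary to the simple trend — the compact 2p subshell of O repels the added electron more than S's larger 3p does.
Approximate values (kJ/mol): O 141, P 72, S 200, I 295, Cs 46, Ba 14.
So from highest to lowest: I > S > O > P > Cs > Ba.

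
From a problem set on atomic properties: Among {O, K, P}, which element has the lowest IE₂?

Consider each +1 ion: O⁺ still has 5 valence electrons; K⁺ is the bare [Ar] core; P⁺ still has 4 valence electrons.
Usually core removal costs more than valence removal, but here the competition is close: a tightly held n=2 valence electron can cost more to remove than an n=3 core electron, so the actual values have to decide it.
Valence configurations: O⁺ [He]2s²2p³, P⁺ [Ne]3s²3p².
The numbers (kJ/mol): O 3388, K 3052, P 1907.
Hence IE_2: P < K < O.

P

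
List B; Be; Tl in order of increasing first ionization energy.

Tl < B < Be

Removing the outermost electron gets harder across a period and easier down a group.
Neither a single period nor a single group — weigh both effects.
B > Tl: they share group 13; the group trend gives B the larger value.
Be > B: this pair runs against the simple trend — see the exception note.
Note the exception: Be has a higher first ionization energy than B, contrary to the simple trend — removing B's lone 2p electron is easier than breaking Be's filled 2s².
For reference (kJ/mol): Be 900, B 801, Tl 589.
So from lowest to highest: Tl < B < Be.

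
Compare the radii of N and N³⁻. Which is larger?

Forming N³⁻ adds 3 electrons to N. More electron–electron repulsion in the same shell, with unchanged nuclear charge, lets the cloud expand.
An anion is larger than its parent atom: N³⁻ > N.

N³⁻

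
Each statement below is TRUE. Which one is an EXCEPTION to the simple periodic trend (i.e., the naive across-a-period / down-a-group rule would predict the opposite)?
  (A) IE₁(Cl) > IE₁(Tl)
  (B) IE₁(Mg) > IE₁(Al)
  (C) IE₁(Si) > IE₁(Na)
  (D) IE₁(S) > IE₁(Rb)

(B)

The general trend: first ionisation energy increases across a period and decreases down a group.
(A) Cl (period 3, group 17) vs Tl (period 6, group 13): the stated order agrees with the simple trend.
(B) Mg (period 3, group 2) vs Al (period 3, group 13): the stated order contradicts the simple trend.
(C) Si (period 3, group 14) vs Na (period 3, group 1): the stated order agrees with the simple trend.
(D) S (period 3, group 16) vs Rb (period 5, group 1): the stated order agrees with the simple trend.
The exception is (B): Al's single 3p electron is easier to remove than one from Mg's filled 3s².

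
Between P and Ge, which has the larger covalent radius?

Radius decreases left→right (rising Z_eff, same n) and increases top→bottom (higher n).
These span different periods and groups, so the two trends combine.
Ge > P: both effects reinforce here, so Ge is clearly the larger of the two.
Tabulated atomic radius (pm): P 111, Ge 121.
So Ge has the larger covalent radius (Ge > P).

Ge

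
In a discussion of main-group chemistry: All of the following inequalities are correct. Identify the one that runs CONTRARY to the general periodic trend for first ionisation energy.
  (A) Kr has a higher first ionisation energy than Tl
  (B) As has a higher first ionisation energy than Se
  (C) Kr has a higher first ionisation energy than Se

The general trend: first ionisation energy increases across a period and decreases down a group.
(A) Kr (period 4, group 18) vs Tl (period 6, group 13): the stated order agrees with the simple trend.
(B) As (period 4, group 15) vs Se (period 4, group 16): the stated order contradicts the simple trend.
(C) Kr (period 4, group 18) vs Se (period 4, group 16): the stated order agrees with the simple trend.
The exception is (B): Se (4p⁴) ionizes more easily than half-filled As (4p³).

(B)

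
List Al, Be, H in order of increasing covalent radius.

H < Be < Al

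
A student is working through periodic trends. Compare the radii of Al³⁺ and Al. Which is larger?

Al

Forming Al³⁺ removes 3 electrons from Al. Fewer electrons for the same nuclear charge means less shielding and a higher Z_eff on the remaining electrons, and for main-group metals the entire outer shell is lost.
A cation is smaller than its parent atom: Al³⁺ < Al.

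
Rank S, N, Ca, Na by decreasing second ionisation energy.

Na > N > S > Ca

Consider each +1 ion: S⁺ still has 5 valence electrons; N⁺ still has 4 valence electrons; Ca⁺ still has 1 valence electron; Na⁺ is the bare [Ne] core.
Pulling an electron out of a noble-gas core costs far more than removing a remaining valence electron, so Na sits at the high end of IE_2.
Valence configurations: S⁺ [Ne]3s²3p³, N⁺ [He]2s²2p², Ca⁺ [Ar]4s¹.
Tabulated IE_2 (kJ/mol): S 2252, N 2856, Ca 1145, Na 4562.
Putting it together, IE_2: Ca < S < N < Na.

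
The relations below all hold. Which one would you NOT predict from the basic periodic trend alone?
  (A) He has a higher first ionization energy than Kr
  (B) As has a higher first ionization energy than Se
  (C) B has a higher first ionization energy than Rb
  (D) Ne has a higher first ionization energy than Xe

The general trend: first ionization energy increases across a period and decreases down a group.
(A) He (period 1, group 18) vs Kr (period 4, group 18): the stated order agrees with the simple trend.
(B) As (period 4, group 15) vs Se (period 4, group 16): the stated order contradicts the simple trend.
(C) B (period 2, group 13) vs Rb (period 5, group 1): the stated order agrees with the simple trend.
(D) Ne (period 2, group 18) vs Xe (period 5, group 18): the stated order agrees with the simple trend.
The exception is (B): Se (4p⁴) ionizes more easily than half-filled As (4p³).

(B)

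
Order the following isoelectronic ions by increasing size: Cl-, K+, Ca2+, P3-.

Ca2+, K+, Cl-, P3-

All of these have 18 electrons, so size is governed by nuclear charge alone: the more protons, the stronger the pull on the same electron cloud, and the smaller the ion.
Nuclear charges: Ca2+ (Z=20), K+ (Z=19), Cl- (Z=17), P3- (Z=15).
Smallest to largest: Ca2+ < K+ < Cl- < P3-.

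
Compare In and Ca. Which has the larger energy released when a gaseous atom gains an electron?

In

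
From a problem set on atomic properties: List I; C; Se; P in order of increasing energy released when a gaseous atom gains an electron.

C is in period 2, group 14; P is in period 3, group 15; Se is in period 4, group 16; I is in period 5, group 17.
EA tends to increase across a period and decrease down a group, though the pattern is less regular than for IE or radius.
These sit on a diagonal, where the across-period and down-group effects partly cancel.
C > P: the two effects oppose for this pair; the down-group effect wins (122 vs 72 kJ/mol).
Se > C: the two effects oppose for this pair; the across-period effect wins (195 vs 122 kJ/mol).
I > Se: period and group pull opposite ways; the across-period shift dominates (295 vs 195 kJ/mol).
Tabulated electron affinity (kJ/mol): C 122, P 72, Se 195, I 295.
So from lowest to highest: P < C < Se < I.

P < C < Se < I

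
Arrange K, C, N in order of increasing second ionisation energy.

After 1 electron has been removed, what remains? K⁺ is the bare [Ar] core; C⁺ still has 3 valence electrons; N⁺ still has 4 valence electrons.
Core electrons are held far more tightly than valence electrons, so K tops the IE_2 order.
Valence configurations: C⁺ [He]2s²2p¹, N⁺ [He]2s²2p².
Approximate IE_2 values (kJ/mol): K 3052, C 2353, N 2856.
So the second ionization energies run C < N < K.

C < N < K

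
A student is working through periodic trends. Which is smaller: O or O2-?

Forming O2- adds 2 electrons to O. More electron–electron repulsion in the same shell, with unchanged nuclear charge, lets the cloud expand.
An anion is larger than its parent atom: O2- > O.

O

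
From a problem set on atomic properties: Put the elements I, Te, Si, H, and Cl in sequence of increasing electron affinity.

H, Si, Te, I, Cl

H is in period 1, group 1; Si is in period 3, group 14; Cl is in period 3, group 17; Te is in period 5, group 16; I is in period 5, group 17.
EA tends to increase across a period and decrease down a group, though the pattern is less regular than for IE or radius.
Here both period and group differ, so the two effects have to be weighed against each other.
Si > H: the two effects oppose for this pair; the across-period effect wins (134 vs 73 kJ/mol).
Te > Si: the two effects oppose for this pair; the across-period effect wins (190 vs 134 kJ/mol).
I > Te: both are in period 5; the period trend gives I the larger value.
Cl > I: Cl sits above I in group 17, so the down-group effect alone puts Cl higher.
Tabulated electron affinity (kJ/mol): H 73, Si 134, Cl 349, Te 190, I 295.
So from lowest to highest: H < Si < Te < I < Cl.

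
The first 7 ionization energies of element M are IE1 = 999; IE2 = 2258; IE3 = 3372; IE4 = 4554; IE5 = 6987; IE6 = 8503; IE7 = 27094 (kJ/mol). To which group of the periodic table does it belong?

Look for the largest jump between consecutive ionization energies: IE7/IE6 ≈ 3.2, far larger than any earlier ratio.
That jump marks the point where a core electron is being removed. So the atom has 6 valence electrons.
A main-group element with 6 valence electrons is in group 16.

Group 16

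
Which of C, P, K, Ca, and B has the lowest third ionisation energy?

P

IE_3 is the cost of taking one more electron from the +2 cation: C²⁺ still has 2 valence electrons; P²⁺ still has 3 valence electrons; K²⁺ is already 1 electron into the core; Ca²⁺ is the bare [Ar] core; B²⁺ still has 1 valence electron.
Usually core removal costs more than valence removal, but here the competition is close: a tightly held n=2 valence electron can cost more to remove than an n=3 core electron, so the actual values have to decide it.
Valence configurations: C²⁺ [He]2s², P²⁺ [Ne]3s²3p¹, B²⁺ [He]2s¹.
The numbers (kJ/mol): C 4620, P 2914, K 4420, Ca 4912, B 3660.
Hence IE_3: P < B < K < C < Ca.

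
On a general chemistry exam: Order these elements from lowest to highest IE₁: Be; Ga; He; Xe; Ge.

Ga < Ge < Be < Xe < He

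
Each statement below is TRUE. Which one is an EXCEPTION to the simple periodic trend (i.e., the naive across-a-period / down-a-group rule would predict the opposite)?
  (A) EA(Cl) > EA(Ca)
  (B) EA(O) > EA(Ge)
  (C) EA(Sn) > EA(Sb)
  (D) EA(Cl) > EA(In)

(C)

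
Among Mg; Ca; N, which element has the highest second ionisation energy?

N

Consider each +1 ion: Mg⁺ still has 1 valence electron; Ca⁺ still has 1 valence electron; N⁺ still has 4 valence electrons.
All are still removing valence electrons, so compare the +1 ions as you would atoms: IE_2 generally rises across a period (higher Z_eff) and falls down a group (larger shell), subject to the usual subshell exceptions.
Valence configurations: Mg⁺ [Ne]3s¹, Ca⁺ [Ar]4s¹, N⁺ [He]2s²2p².
Tabulated IE_2 (kJ/mol): Mg 1451, Ca 1145, N 2856.
Putting it together, IE_2: Ca < Mg < N.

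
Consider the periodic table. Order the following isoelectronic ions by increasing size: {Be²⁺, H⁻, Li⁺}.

All of these have 2 electrons, so size is governed by nuclear charge alone: the more protons, the stronger the pull on the same electron cloud, and the smaller the ion.
Nuclear charges: Be²⁺ (Z=4), Li⁺ (Z=3), H⁻ (Z=1).
Smallest to largest: Be²⁺ < Li⁺ < H⁻.

Be²⁺ < Li⁺ < H⁻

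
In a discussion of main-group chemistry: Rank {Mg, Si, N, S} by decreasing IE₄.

Mg, N, S, Si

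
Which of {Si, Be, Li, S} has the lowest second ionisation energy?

After 1 electron has been removed, what remains? Si⁺ still has 3 valence electrons; Be⁺ still has 1 valence electron; Li⁺ is the bare [He] core; S⁺ still has 5 valence electrons.
Breaking into a closed-shell core is much more expensive than removing a leftover valence electron — Li has the largest IE_2 here.
Valence configurations: Si⁺ [Ne]3s²3p¹, Be⁺ [He]2s¹, S⁺ [Ne]3s²3p³.
The numbers (kJ/mol): Si 1577, Be 1757, Li 7298, S 2252.
So the second ionization energies run Si < Be < S < Li.

Si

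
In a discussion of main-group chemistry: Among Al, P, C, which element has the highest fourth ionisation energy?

Al

Consider each +3 ion: Al³⁺ is the bare [Ne] core; P³⁺ still has 2 valence electrons; C³⁺ still has 1 valence electron.
Breaking into a closed-shell core is much more expensive than removing a leftover valence electron — Al has the largest IE_4 here.
Valence configurations: P³⁺ [Ne]3s², C³⁺ [He]2s¹.
Approximate IE_4 values (kJ/mol): Al 11577, P 4964, C 6223.
Putting it together, IE_4: P < C < Al.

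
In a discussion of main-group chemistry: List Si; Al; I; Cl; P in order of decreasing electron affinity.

Al is in period 3, group 13; Si is in period 3, group 14; P is in period 3, group 15; Cl is in period 3, group 17; I is in period 5, group 17.
Atoms with high Z_eff and room in the valence shell (especially the halogens) have the most exothermic electron affinities.
Here both period and group differ, so the two effects have to be weighed against each other.
P > Al: P lies to the right of Al in period 3, so the across-period effect alone puts P higher.
Si > P: this pair runs against the simple trend — see the exception note.
I > Si: the two effects oppose for this pair; the across-period effect wins (295 vs 134 kJ/mol).
Cl > I: they share group 17; the group trend gives Cl the larger value.
Note the exception: Si has a higher electron affinity than P, contrary to the simple trend — adding an electron to P's half-filled 3p³ is unfavourable, so Si (3p²) has the more exothermic EA.
Approximate values (kJ/mol): Al 42, Si 134, P 72, Cl 349, I 295.
So from highest to lowest: Cl > I > Si > P > Al.

Cl > I > Si > P > Al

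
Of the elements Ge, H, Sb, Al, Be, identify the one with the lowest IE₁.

Al

First ionization energy rises across a period (greater Z_eff holds electrons more tightly) and falls down a group (valence electrons are farther from the nucleus).
These sit on a diagonal, where the across-period and down-group effects partly cancel.
Ge > Al: the two effects oppose for this pair; the across-period effect wins (762 vs 578 kJ/mol).
Sb > Ge: period and group pull opposite ways; the across-period shift dominates (831 vs 762 kJ/mol).
Be > Sb: the two effects oppose for this pair; the down-group effect wins (900 vs 831 kJ/mol).
H > Be: period and group pull opposite ways; the down-group shift dominates (1312 vs 900 kJ/mol).
Approximate values (kJ/mol): H 1312, Be 900, Al 578, Ge 762, Sb 831.
The lowest IE₁ among these belongs to Al.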